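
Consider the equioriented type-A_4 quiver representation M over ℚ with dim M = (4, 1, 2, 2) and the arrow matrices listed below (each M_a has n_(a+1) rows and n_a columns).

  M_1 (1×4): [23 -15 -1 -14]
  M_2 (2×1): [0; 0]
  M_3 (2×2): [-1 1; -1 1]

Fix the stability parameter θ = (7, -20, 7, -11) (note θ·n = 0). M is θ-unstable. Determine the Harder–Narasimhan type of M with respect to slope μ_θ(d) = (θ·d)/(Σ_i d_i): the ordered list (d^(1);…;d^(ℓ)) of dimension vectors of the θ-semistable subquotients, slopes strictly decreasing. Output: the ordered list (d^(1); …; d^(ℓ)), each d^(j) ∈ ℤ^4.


Interval decomposition of M: I[1,1]^3, I[1,2], I[3,3], I[3,4], I[4,4].
HN type (ℓ=4): μ^(1)=7; μ^(2)=-2; μ^(3)=-13/2; μ^(4)=-11

((3, 0, 1, 0); (0, 0, 1, 1); (1, 1, 0, 0); (0, 0, 0, 1))


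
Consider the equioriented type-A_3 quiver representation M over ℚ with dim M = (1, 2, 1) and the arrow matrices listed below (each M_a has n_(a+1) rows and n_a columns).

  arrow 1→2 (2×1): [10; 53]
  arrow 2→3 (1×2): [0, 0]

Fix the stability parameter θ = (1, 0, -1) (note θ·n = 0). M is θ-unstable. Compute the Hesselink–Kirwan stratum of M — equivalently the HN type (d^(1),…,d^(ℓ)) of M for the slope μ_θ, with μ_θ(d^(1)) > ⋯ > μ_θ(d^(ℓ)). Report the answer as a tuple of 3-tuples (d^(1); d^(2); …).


Barcode: M ≅ I[1,2], I[2,2], I[3,3]. HN layers by μ_θ (3 steps, strictly decreasing):
  μ^(1)=1/2; μ^(2)=0; μ^(3)=-1

((1, 1, 0); (0, 1, 0); (0, 0, 1))


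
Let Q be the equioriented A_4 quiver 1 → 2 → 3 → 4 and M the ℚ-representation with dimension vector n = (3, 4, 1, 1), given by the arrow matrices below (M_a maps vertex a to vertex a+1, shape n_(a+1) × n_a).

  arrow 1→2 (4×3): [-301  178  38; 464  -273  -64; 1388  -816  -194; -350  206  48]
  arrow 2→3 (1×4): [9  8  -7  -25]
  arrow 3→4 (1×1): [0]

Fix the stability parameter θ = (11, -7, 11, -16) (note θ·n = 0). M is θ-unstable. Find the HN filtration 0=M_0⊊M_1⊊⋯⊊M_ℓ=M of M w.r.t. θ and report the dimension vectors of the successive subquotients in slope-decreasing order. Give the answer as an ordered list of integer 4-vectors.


Via rank(M_{q-1}∘⋯∘M_p): M ≅ I[1,2]^2, I[1,3], I[2,2], I[4,4].
μ_θ-semistable layers: μ^(1)=11; μ^(2)=2; μ^(3)=-7; μ^(4)=-16

((0, 0, 1, 0); (3, 3, 0, 0); (0, 1, 0, 0); (0, 0, 0, 1))


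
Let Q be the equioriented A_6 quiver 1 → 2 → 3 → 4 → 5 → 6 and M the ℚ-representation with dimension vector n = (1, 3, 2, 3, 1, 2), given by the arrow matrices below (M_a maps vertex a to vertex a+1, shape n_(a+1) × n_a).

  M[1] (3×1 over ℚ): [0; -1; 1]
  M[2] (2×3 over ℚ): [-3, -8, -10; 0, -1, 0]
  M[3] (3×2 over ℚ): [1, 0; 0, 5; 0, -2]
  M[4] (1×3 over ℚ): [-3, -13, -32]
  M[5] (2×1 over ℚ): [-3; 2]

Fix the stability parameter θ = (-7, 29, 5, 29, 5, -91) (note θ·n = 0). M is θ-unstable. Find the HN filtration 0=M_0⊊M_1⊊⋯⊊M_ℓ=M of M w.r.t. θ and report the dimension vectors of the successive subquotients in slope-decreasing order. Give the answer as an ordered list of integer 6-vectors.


Via rank(M_{q-1}∘⋯∘M_p): M ≅ I[1,6], I[2,2], I[2,4], I[4,4], I[6,6].
μ_θ-semistable layers: μ^(1)=29; μ^(2)=17; μ^(3)=-23/5; μ^(4)=-7; μ^(5)=-91

((0, 1, 0, 2, 0, 0); (0, 1, 1, 0, 0, 0); (0, 1, 1, 1, 1, 1); (1, 0, 0, 0, 0, 0); (0, 0, 0, 0, 0, 1))


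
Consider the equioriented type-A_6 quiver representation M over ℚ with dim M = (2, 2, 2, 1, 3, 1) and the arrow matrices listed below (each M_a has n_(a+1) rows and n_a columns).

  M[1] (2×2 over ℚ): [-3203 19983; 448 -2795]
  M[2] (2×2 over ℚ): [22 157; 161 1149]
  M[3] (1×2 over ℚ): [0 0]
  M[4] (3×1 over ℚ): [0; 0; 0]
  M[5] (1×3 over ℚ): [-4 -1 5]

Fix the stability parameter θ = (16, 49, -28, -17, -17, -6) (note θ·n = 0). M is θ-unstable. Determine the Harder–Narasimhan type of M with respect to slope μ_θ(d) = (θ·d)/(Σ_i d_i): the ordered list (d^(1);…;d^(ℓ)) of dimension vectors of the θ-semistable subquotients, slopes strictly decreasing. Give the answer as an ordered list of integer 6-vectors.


Via rank(M_{q-1}∘⋯∘M_p): M ≅ I[1,3]^2, I[4,4], I[5,5]^2, I[5,6].
μ_θ-semistable layers: μ^(1)=37/3; μ^(2)=-6; μ^(3)=-17

((2, 2, 2, 0, 0, 0); (0, 0, 0, 0, 0, 1); (0, 0, 0, 1, 3, 0))


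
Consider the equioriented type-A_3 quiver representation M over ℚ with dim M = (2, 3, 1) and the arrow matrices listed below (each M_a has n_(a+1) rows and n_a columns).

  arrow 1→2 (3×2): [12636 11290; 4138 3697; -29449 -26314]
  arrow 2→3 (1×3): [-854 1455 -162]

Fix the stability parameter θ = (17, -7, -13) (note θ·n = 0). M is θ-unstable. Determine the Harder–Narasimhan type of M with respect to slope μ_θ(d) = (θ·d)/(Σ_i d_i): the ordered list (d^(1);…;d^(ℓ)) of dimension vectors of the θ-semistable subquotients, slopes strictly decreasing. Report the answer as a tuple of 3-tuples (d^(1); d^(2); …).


Via rank(M_{q-1}∘⋯∘M_p): M ≅ I[1,2], I[1,3], I[2,2].
μ_θ-semistable layers: μ^(1)=5; μ^(2)=-1; μ^(3)=-7

((1, 1, 0); (1, 1, 1); (0, 1, 0))


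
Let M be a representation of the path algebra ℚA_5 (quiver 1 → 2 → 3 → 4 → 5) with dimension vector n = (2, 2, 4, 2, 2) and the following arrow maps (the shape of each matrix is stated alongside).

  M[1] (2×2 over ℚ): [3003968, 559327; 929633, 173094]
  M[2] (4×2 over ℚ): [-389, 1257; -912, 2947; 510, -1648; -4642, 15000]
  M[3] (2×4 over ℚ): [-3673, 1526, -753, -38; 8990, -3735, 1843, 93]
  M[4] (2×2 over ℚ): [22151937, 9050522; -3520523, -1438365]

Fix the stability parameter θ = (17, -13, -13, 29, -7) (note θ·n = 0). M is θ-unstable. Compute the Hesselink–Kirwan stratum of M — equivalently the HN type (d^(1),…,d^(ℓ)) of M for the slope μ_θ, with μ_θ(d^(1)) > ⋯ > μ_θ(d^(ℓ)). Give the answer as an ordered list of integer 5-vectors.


Barcode: M ≅ I[1,5]^2, I[3,3]^2. HN layers by μ_θ (3 steps, strictly decreasing):
  μ^(1)=11; μ^(2)=-3; μ^(3)=-13

((0, 0, 0, 2, 2); (2, 2, 2, 0, 0); (0, 0, 2, 0, 0))


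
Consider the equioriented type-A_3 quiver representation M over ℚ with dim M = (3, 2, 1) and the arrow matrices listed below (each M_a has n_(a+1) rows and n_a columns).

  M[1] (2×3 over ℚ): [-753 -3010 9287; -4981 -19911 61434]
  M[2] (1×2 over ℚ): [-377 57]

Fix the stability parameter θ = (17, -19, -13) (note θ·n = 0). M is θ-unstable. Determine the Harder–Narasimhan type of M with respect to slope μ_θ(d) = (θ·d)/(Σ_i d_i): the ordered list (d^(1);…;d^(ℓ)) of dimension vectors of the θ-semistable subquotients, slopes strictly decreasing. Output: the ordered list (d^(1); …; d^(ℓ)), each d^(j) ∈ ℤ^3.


Via rank(M_{q-1}∘⋯∘M_p): M ≅ I[1,1], I[1,2], I[1,3].
μ_θ-semistable layers: μ^(1)=17; μ^(2)=-1; μ^(3)=-5

((1, 0, 0); (1, 1, 0); (1, 1, 1))


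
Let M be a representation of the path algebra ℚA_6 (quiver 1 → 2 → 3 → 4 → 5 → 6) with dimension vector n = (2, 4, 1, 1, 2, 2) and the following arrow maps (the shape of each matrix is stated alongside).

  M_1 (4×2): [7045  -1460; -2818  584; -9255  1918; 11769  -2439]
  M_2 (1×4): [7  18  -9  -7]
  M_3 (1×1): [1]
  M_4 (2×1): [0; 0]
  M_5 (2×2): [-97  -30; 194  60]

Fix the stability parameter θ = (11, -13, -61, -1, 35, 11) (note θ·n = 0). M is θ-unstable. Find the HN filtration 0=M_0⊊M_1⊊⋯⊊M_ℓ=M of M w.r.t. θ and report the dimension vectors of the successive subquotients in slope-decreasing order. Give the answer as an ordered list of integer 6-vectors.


Barcode: M ≅ I[1,2], I[1,4], I[2,2]^2, I[5,5], I[5,6], I[6,6]. HN layers by μ_θ (6 steps, strictly decreasing):
  μ^(1)=35; μ^(2)=23; μ^(3)=11; μ^(4)=-1; μ^(5)=-13; μ^(6)=-21

((0, 0, 0, 0, 1, 0); (0, 0, 0, 0, 1, 1); (0, 0, 0, 0, 0, 1); (1, 1, 0, 1, 0, 0); (0, 2, 0, 0, 0, 0); (1, 1, 1, 0, 0, 0))


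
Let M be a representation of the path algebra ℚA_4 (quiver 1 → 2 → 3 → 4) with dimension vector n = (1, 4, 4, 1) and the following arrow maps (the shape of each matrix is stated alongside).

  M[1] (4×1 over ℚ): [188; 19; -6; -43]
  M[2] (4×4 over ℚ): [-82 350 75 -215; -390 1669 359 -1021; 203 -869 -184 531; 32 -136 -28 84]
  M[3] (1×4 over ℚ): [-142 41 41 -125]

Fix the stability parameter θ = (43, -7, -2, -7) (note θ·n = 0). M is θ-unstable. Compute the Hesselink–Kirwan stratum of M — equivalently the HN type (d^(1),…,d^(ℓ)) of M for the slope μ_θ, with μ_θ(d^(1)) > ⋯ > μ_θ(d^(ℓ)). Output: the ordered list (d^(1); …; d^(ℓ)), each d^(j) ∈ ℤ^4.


Interval decomposition of M: I[1,4], I[2,2], I[2,3]^2, I[3,3].
HN type (ℓ=3): μ^(1)=27/4; μ^(2)=-2; μ^(3)=-7

((1, 1, 1, 1); (0, 0, 3, 0); (0, 3, 0, 0))


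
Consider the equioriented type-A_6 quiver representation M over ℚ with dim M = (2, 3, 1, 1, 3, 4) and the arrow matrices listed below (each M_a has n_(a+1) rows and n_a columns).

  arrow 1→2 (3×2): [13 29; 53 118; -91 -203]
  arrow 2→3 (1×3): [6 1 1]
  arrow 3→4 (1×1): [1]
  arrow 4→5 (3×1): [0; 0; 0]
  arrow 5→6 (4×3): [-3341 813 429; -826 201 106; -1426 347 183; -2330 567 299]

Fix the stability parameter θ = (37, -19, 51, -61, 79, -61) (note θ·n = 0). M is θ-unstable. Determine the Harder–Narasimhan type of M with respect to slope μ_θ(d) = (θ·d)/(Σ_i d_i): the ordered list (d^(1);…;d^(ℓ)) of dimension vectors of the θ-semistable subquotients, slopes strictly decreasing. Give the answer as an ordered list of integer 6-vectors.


Barcode: M ≅ I[1,2], I[1,4], I[2,2], I[5,6]^3, I[6,6]. HN layers by μ_θ (4 steps, strictly decreasing):
  μ^(1)=9; μ^(2)=2; μ^(3)=-19; μ^(4)=-61

((1, 1, 0, 0, 3, 3); (1, 1, 1, 1, 0, 0); (0, 1, 0, 0, 0, 0); (0, 0, 0, 0, 0, 1))


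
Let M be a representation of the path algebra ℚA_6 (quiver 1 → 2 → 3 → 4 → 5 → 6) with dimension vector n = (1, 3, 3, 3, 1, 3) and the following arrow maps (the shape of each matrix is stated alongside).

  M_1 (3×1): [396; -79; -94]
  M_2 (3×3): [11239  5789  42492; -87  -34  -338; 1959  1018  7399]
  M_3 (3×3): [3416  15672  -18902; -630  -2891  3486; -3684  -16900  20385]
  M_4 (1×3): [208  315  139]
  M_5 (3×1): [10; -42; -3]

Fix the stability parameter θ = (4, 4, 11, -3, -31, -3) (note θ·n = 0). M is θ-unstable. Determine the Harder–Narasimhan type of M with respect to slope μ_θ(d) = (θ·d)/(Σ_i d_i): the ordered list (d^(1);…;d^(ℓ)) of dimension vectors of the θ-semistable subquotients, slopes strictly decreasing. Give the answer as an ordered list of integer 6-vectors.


Interval decomposition of M: I[1,3], I[2,4], I[2,6], I[4,4], I[6,6]^2.
HN type (ℓ=4): μ^(1)=11; μ^(2)=4; μ^(3)=-3; μ^(4)=-19/4

((0, 0, 1, 0, 0, 0); (1, 2, 1, 1, 0, 0); (0, 0, 0, 1, 0, 3); (0, 1, 1, 1, 1, 0))


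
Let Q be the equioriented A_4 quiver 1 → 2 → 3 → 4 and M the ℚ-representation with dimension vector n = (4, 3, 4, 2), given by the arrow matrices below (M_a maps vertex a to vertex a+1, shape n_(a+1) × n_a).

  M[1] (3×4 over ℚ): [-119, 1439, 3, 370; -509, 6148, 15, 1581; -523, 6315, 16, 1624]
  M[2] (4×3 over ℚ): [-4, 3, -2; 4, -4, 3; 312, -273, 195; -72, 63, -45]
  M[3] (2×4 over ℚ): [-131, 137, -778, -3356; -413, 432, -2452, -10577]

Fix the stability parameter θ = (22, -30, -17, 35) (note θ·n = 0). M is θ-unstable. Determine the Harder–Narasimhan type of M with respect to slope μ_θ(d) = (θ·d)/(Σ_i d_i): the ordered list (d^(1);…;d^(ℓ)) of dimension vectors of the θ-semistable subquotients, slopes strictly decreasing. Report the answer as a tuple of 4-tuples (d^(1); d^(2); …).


Via rank(M_{q-1}∘⋯∘M_p): M ≅ I[1,1], I[1,2], I[1,4]^2, I[3,3]^2.
μ_θ-semistable layers: μ^(1)=35; μ^(2)=22; μ^(3)=-4; μ^(4)=-25/3; μ^(5)=-17

((0, 0, 0, 2); (1, 0, 0, 0); (1, 1, 0, 0); (2, 2, 2, 0); (0, 0, 2, 0))


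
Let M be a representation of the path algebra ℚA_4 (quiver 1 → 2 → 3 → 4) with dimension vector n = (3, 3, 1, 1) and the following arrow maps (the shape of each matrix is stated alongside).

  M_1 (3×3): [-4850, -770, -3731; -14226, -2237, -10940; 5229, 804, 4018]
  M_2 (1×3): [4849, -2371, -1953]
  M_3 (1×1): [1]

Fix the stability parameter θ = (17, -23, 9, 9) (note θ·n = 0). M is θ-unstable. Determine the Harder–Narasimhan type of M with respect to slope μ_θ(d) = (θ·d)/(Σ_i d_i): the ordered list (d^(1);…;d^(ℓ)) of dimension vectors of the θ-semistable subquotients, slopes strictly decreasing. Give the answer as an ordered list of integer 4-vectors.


Via rank(M_{q-1}∘⋯∘M_p): M ≅ I[1,2]^2, I[1,4].
μ_θ-semistable layers: μ^(1)=9; μ^(2)=-3

((0, 0, 1, 1); (3, 3, 0, 0))


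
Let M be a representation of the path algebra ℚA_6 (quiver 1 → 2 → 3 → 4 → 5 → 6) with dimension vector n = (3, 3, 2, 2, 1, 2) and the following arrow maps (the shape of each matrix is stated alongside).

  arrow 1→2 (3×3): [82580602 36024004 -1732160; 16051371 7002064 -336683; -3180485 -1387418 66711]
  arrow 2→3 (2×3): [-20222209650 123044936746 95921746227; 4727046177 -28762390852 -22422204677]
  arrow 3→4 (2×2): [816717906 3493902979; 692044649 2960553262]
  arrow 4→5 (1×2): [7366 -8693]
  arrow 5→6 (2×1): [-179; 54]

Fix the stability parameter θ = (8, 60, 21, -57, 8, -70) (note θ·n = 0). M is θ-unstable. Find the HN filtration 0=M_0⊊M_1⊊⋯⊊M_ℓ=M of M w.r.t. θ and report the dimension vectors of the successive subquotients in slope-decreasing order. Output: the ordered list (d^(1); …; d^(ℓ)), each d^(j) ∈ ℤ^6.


Barcode: M ≅ I[1,2], I[1,4], I[1,6], I[6,6]. HN layers by μ_θ (4 steps, strictly decreasing):
  μ^(1)=60; μ^(2)=8; μ^(3)=-5; μ^(4)=-70

((0, 1, 0, 0, 0, 0); (2, 1, 1, 1, 0, 0); (1, 1, 1, 1, 1, 1); (0, 0, 0, 0, 0, 1))


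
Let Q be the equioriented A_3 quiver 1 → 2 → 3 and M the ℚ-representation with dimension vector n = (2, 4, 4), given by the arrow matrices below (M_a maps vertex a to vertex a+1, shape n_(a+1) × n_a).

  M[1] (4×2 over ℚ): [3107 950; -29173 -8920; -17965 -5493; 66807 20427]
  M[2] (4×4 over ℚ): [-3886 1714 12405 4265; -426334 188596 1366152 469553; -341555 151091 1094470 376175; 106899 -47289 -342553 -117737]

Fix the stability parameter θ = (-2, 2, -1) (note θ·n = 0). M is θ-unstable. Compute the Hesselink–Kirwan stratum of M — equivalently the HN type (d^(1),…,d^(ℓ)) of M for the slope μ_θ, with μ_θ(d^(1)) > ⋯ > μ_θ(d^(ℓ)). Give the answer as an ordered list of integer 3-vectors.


Interval decomposition of M: I[1,2], I[1,3], I[2,3]^2, I[3,3].
HN type (ℓ=4): μ^(1)=2; μ^(2)=1/2; μ^(3)=-1; μ^(4)=-2

((0, 1, 0); (0, 3, 3); (0, 0, 1); (2, 0, 0))


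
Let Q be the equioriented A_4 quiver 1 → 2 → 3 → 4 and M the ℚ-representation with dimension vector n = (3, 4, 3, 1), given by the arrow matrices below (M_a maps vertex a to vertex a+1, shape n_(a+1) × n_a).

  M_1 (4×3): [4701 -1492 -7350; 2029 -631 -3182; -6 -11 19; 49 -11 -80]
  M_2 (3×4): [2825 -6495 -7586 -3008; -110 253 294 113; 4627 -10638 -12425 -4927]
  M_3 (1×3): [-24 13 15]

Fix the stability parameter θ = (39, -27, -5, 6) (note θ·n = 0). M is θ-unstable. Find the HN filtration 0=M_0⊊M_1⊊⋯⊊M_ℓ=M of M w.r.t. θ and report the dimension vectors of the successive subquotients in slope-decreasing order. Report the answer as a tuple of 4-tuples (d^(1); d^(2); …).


Barcode: M ≅ I[1,2], I[1,3], I[1,4], I[2,3]. HN layers by μ_θ (4 steps, strictly decreasing):
  μ^(1)=6; μ^(2)=7/3; μ^(3)=-5; μ^(4)=-27

((1, 1, 0, 1); (2, 2, 2, 0); (0, 0, 1, 0); (0, 1, 0, 0))


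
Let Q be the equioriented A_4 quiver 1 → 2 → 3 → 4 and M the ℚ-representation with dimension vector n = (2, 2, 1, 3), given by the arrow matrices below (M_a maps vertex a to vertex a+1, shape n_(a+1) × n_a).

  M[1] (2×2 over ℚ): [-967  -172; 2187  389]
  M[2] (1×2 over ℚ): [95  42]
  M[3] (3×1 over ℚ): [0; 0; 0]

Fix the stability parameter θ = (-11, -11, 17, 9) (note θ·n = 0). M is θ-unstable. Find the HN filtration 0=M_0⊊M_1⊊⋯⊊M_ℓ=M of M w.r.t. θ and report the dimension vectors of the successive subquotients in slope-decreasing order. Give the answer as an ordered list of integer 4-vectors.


Interval decomposition of M: I[1,2], I[1,3], I[4,4]^3.
HN type (ℓ=3): μ^(1)=17; μ^(2)=9; μ^(3)=-11

((0, 0, 1, 0); (0, 0, 0, 3); (2, 2, 0, 0))


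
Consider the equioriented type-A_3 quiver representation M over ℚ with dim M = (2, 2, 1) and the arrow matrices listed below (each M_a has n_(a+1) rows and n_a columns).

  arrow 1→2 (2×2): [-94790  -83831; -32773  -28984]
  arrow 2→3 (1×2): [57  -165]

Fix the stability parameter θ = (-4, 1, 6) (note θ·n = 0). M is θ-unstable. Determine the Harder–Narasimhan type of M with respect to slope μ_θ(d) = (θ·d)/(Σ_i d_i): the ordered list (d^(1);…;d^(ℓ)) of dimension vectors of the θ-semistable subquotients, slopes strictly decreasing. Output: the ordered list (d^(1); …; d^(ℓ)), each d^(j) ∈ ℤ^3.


Interval decomposition of M: I[1,2], I[1,3].
HN type (ℓ=3): μ^(1)=6; μ^(2)=1; μ^(3)=-4

((0, 0, 1); (0, 2, 0); (2, 0, 0))


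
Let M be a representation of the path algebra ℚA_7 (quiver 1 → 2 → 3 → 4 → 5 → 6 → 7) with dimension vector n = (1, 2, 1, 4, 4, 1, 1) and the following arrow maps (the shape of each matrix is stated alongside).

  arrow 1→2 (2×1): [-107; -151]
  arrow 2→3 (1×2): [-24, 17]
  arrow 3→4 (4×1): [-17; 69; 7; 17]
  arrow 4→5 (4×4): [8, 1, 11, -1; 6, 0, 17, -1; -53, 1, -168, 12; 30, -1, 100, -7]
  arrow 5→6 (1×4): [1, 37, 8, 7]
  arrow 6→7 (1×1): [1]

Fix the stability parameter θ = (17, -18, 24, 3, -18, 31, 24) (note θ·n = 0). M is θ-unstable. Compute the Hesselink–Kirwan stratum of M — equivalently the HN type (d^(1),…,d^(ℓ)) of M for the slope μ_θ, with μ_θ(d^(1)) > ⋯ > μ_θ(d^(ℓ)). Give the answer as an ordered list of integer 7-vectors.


Via rank(M_{q-1}∘⋯∘M_p): M ≅ I[1,7], I[2,2], I[4,5]^3.
μ_θ-semistable layers: μ^(1)=55/2; μ^(2)=3; μ^(3)=-1/2; μ^(4)=-15/2; μ^(5)=-18

((0, 0, 0, 0, 0, 1, 1); (0, 0, 1, 1, 1, 0, 0); (1, 1, 0, 0, 0, 0, 0); (0, 0, 0, 3, 3, 0, 0); (0, 1, 0, 0, 0, 0, 0))


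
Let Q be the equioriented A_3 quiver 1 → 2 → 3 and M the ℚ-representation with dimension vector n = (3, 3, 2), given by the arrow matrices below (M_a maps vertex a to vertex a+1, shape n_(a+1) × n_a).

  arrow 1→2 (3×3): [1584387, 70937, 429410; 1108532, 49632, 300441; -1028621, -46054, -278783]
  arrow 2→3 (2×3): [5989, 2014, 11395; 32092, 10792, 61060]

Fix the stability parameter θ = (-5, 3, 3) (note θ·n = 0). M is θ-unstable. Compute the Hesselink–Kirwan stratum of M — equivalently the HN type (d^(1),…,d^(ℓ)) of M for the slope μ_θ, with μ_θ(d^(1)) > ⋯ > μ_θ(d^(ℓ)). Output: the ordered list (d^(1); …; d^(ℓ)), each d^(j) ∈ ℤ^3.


Via rank(M_{q-1}∘⋯∘M_p): M ≅ I[1,2]^2, I[1,3], I[3,3].
μ_θ-semistable layers: μ^(1)=3; μ^(2)=-5

((0, 3, 2); (3, 0, 0))


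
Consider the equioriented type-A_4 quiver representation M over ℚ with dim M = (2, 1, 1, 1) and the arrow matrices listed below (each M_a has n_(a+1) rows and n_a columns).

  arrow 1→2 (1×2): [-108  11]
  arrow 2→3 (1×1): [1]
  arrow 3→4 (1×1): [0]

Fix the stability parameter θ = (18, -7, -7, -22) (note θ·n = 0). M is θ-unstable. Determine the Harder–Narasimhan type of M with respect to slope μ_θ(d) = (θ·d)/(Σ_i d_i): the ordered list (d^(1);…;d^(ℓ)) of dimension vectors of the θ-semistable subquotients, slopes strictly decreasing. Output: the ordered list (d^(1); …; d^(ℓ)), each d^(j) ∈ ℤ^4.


Via rank(M_{q-1}∘⋯∘M_p): M ≅ I[1,1], I[1,3], I[4,4].
μ_θ-semistable layers: μ^(1)=18; μ^(2)=4/3; μ^(3)=-22

((1, 0, 0, 0); (1, 1, 1, 0); (0, 0, 0, 1))


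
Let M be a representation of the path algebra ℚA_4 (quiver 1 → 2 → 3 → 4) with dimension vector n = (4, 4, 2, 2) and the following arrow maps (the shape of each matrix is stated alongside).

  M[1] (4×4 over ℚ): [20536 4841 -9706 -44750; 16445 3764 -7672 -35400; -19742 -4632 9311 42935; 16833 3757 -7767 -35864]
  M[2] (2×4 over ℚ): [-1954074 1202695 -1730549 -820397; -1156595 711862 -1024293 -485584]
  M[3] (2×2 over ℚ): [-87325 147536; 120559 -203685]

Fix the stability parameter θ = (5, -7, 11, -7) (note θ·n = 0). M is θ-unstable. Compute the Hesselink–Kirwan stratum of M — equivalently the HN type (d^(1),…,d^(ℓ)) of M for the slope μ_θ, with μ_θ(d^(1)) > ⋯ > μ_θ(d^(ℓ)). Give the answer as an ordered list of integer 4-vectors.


Barcode: M ≅ I[1,2]^2, I[1,4]^2. HN layers by μ_θ (2 steps, strictly decreasing):
  μ^(1)=2; μ^(2)=-1

((0, 0, 2, 2); (4, 4, 0, 0))


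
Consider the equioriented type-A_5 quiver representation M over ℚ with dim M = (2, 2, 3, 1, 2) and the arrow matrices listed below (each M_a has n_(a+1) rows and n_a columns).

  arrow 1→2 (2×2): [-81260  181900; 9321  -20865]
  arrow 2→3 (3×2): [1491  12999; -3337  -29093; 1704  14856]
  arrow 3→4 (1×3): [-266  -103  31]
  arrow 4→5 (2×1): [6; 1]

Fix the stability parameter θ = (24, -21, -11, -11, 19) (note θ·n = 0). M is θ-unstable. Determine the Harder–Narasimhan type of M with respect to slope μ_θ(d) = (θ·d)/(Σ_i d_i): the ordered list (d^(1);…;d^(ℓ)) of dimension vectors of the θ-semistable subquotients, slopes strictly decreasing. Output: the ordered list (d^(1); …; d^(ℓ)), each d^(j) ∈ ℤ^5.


Via rank(M_{q-1}∘⋯∘M_p): M ≅ I[1,1], I[1,5], I[2,2], I[3,3]^2, I[5,5].
μ_θ-semistable layers: μ^(1)=24; μ^(2)=19; μ^(3)=-19/4; μ^(4)=-11; μ^(5)=-21

((1, 0, 0, 0, 0); (0, 0, 0, 0, 2); (1, 1, 1, 1, 0); (0, 0, 2, 0, 0); (0, 1, 0, 0, 0))


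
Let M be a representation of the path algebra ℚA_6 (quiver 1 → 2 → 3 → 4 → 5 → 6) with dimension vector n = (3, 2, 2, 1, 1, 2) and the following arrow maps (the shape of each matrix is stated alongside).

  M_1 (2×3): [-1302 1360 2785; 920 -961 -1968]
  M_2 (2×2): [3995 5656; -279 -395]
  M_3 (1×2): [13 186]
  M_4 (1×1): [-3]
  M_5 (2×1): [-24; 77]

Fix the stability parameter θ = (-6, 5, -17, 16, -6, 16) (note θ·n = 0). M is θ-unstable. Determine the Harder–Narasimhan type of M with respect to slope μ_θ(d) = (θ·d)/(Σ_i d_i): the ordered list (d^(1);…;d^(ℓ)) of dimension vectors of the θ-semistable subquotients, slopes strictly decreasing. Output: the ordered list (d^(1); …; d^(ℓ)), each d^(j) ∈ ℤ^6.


Barcode: M ≅ I[1,1], I[1,3], I[1,6], I[6,6]. HN layers by μ_θ (3 steps, strictly decreasing):
  μ^(1)=16; μ^(2)=5; μ^(3)=-6

((0, 0, 0, 0, 0, 2); (0, 0, 0, 1, 1, 0); (3, 2, 2, 0, 0, 0))


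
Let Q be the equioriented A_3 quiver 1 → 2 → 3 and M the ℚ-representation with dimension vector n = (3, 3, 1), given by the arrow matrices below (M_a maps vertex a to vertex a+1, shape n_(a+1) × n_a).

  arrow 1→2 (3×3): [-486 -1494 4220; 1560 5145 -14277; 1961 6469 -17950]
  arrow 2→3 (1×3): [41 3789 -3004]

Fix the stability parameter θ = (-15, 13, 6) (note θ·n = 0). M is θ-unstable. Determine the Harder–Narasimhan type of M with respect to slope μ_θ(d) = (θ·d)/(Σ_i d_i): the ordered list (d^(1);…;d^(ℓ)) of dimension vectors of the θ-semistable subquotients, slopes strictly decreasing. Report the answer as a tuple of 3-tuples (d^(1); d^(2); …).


Interval decomposition of M: I[1,1], I[1,2], I[1,3], I[2,2].
HN type (ℓ=3): μ^(1)=13; μ^(2)=19/2; μ^(3)=-15

((0, 2, 0); (0, 1, 1); (3, 0, 0))


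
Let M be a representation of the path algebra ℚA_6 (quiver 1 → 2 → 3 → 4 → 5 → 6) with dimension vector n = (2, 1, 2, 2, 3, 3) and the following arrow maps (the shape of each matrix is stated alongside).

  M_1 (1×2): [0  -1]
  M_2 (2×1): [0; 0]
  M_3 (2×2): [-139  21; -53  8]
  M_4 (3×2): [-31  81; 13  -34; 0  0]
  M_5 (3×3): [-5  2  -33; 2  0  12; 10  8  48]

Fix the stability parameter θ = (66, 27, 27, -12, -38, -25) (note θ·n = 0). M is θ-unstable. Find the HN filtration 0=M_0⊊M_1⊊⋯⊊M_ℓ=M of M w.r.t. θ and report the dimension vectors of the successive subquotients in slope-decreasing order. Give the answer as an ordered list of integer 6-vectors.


Barcode: M ≅ I[1,1], I[1,2], I[3,6]^2, I[5,5], I[6,6]. HN layers by μ_θ (5 steps, strictly decreasing):
  μ^(1)=66; μ^(2)=93/2; μ^(3)=-12; μ^(4)=-25; μ^(5)=-38

((1, 0, 0, 0, 0, 0); (1, 1, 0, 0, 0, 0); (0, 0, 2, 2, 2, 2); (0, 0, 0, 0, 0, 1); (0, 0, 0, 0, 1, 0))


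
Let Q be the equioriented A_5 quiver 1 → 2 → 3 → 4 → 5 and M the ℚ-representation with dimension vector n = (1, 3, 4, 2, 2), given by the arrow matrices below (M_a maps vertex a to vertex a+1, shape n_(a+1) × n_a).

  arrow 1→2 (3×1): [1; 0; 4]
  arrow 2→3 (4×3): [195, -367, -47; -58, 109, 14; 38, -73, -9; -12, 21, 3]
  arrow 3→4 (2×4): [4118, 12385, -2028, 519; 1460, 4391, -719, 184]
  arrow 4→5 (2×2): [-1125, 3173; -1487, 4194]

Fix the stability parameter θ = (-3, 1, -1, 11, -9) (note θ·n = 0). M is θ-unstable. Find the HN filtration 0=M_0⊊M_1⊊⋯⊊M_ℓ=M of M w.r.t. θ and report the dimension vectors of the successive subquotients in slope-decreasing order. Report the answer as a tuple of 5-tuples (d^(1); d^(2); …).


Via rank(M_{q-1}∘⋯∘M_p): M ≅ I[1,3], I[2,5]^2, I[3,3].
μ_θ-semistable layers: μ^(1)=1; μ^(2)=0; μ^(3)=-1; μ^(4)=-3

((0, 0, 0, 2, 2); (0, 3, 3, 0, 0); (0, 0, 1, 0, 0); (1, 0, 0, 0, 0))


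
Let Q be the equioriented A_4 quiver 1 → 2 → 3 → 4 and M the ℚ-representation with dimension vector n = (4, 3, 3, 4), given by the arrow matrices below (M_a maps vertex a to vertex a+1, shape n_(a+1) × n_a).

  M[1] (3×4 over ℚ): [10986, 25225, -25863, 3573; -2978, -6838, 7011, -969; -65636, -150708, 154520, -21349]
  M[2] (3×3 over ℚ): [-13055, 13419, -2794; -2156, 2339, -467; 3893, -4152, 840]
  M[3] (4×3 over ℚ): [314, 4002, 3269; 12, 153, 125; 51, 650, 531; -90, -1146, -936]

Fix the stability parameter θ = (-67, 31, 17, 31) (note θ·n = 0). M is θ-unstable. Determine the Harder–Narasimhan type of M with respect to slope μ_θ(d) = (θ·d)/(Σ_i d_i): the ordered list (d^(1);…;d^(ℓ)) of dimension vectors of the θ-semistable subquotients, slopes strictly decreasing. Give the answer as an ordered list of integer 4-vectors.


Interval decomposition of M: I[1,1], I[1,4]^3, I[4,4].
HN type (ℓ=3): μ^(1)=31; μ^(2)=24; μ^(3)=-67

((0, 0, 0, 4); (0, 3, 3, 0); (4, 0, 0, 0))


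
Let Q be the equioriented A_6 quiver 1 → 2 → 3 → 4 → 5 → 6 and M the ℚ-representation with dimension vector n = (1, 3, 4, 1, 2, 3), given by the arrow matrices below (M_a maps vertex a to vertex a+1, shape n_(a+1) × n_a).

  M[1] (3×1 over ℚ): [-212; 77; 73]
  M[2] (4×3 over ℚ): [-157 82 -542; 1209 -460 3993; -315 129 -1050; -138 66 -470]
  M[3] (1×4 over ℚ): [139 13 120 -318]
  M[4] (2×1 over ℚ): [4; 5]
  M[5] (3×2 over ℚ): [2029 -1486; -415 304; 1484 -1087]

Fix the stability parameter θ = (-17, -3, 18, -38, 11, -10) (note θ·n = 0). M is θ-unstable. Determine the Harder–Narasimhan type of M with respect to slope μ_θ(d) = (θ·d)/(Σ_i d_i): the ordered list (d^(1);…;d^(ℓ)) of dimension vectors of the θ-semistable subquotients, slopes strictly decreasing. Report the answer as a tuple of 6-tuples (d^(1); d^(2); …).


Via rank(M_{q-1}∘⋯∘M_p): M ≅ I[1,6], I[2,3]^2, I[3,3], I[5,6], I[6,6].
μ_θ-semistable layers: μ^(1)=18; μ^(2)=1/2; μ^(3)=-3; μ^(4)=-23/3; μ^(5)=-10; μ^(6)=-17

((0, 0, 3, 0, 0, 0); (0, 0, 0, 0, 2, 2); (0, 2, 0, 0, 0, 0); (0, 1, 1, 1, 0, 0); (0, 0, 0, 0, 0, 1); (1, 0, 0, 0, 0, 0))


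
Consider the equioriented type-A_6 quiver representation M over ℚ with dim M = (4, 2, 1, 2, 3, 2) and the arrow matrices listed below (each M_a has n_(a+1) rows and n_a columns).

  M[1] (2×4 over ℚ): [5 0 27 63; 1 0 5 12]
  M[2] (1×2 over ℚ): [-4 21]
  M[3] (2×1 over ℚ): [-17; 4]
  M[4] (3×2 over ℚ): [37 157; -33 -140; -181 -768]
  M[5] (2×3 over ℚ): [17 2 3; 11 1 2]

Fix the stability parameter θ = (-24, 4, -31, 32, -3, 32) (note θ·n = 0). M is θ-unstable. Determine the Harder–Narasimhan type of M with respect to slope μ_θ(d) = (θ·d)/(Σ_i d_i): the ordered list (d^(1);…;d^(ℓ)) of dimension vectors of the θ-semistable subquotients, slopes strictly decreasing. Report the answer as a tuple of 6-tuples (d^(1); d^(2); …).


Via rank(M_{q-1}∘⋯∘M_p): M ≅ I[1,1]^2, I[1,2], I[1,5], I[4,6], I[5,6].
μ_θ-semistable layers: μ^(1)=32; μ^(2)=29/2; μ^(3)=4; μ^(4)=-3; μ^(5)=-27/2; μ^(6)=-24

((0, 0, 0, 0, 0, 2); (0, 0, 0, 2, 2, 0); (0, 1, 0, 0, 0, 0); (0, 0, 0, 0, 1, 0); (0, 1, 1, 0, 0, 0); (4, 0, 0, 0, 0, 0))


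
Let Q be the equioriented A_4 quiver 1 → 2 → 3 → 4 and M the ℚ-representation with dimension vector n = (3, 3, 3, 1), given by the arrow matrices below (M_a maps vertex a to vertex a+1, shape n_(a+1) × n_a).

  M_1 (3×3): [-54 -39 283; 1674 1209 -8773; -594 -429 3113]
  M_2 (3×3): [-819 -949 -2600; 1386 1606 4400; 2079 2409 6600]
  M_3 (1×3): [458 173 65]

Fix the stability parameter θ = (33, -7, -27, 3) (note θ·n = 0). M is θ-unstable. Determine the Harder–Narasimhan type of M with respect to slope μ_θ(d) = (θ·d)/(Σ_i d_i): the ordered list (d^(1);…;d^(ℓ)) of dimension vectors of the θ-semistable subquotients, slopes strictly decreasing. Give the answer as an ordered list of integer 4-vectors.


Interval decomposition of M: I[1,1]^2, I[1,2], I[2,2], I[2,4], I[3,3]^2.
HN type (ℓ=6): μ^(1)=33; μ^(2)=13; μ^(3)=3; μ^(4)=-7; μ^(5)=-17; μ^(6)=-27

((2, 0, 0, 0); (1, 1, 0, 0); (0, 0, 0, 1); (0, 1, 0, 0); (0, 1, 1, 0); (0, 0, 2, 0))


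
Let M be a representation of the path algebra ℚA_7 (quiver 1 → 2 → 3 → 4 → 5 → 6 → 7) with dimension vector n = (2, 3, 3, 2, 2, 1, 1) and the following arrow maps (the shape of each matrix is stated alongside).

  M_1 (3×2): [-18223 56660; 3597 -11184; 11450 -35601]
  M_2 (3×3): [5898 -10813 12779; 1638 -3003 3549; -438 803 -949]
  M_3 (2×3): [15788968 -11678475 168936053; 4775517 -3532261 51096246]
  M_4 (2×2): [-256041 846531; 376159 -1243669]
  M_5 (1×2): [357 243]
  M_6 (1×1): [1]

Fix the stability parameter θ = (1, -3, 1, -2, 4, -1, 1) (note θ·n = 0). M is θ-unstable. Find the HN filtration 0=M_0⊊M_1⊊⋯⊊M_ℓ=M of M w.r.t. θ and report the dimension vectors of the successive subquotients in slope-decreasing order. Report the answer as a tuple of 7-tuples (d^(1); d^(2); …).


Barcode: M ≅ I[1,2], I[1,3], I[2,2], I[3,4], I[3,5], I[5,7]. HN layers by μ_θ (6 steps, strictly decreasing):
  μ^(1)=4; μ^(2)=4/3; μ^(3)=1; μ^(4)=-1/2; μ^(5)=-1; μ^(6)=-3

((0, 0, 0, 0, 1, 0, 0); (0, 0, 0, 0, 1, 1, 1); (0, 0, 1, 0, 0, 0, 0); (0, 0, 2, 2, 0, 0, 0); (2, 2, 0, 0, 0, 0, 0); (0, 1, 0, 0, 0, 0, 0))


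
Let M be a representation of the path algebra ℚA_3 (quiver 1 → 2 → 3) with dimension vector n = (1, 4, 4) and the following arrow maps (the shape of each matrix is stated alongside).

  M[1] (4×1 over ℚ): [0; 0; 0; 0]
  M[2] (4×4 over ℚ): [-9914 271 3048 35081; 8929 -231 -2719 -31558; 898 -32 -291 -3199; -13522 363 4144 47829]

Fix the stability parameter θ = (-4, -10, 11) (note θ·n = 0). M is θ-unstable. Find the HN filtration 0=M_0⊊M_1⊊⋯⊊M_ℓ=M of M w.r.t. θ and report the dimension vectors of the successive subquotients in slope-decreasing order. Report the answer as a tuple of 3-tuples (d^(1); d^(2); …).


Interval decomposition of M: I[1,1], I[2,2], I[2,3]^3, I[3,3].
HN type (ℓ=3): μ^(1)=11; μ^(2)=-4; μ^(3)=-10

((0, 0, 4); (1, 0, 0); (0, 4, 0))


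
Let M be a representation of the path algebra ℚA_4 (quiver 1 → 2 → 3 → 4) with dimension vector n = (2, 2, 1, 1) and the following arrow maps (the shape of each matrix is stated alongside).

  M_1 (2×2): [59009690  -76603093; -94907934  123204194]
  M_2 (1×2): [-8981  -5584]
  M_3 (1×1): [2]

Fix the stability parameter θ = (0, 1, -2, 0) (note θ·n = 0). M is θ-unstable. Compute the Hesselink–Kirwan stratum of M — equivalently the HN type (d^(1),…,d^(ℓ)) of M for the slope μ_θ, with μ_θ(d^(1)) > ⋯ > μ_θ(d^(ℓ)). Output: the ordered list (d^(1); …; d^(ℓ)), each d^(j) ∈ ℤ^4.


Interval decomposition of M: I[1,2], I[1,4].
HN type (ℓ=3): μ^(1)=1; μ^(2)=0; μ^(3)=-1/3

((0, 1, 0, 0); (1, 0, 0, 1); (1, 1, 1, 0))


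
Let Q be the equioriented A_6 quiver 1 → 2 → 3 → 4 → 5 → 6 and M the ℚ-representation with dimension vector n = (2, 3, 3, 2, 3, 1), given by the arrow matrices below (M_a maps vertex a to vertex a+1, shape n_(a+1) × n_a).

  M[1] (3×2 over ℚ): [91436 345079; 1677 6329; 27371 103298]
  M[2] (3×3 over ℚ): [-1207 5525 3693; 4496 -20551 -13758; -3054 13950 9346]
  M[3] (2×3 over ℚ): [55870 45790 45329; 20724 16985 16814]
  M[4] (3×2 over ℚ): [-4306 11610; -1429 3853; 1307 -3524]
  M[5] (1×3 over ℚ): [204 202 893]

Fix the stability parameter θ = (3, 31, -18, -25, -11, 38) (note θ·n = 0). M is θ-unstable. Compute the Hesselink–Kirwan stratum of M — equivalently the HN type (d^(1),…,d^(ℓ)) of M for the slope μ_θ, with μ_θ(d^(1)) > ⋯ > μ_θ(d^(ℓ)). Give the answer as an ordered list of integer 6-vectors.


Barcode: M ≅ I[1,3], I[1,5], I[2,2], I[3,6], I[5,5]. HN layers by μ_θ (7 steps, strictly decreasing):
  μ^(1)=38; μ^(2)=31; μ^(3)=13/2; μ^(4)=3; μ^(5)=-4; μ^(6)=-11; μ^(7)=-43/2

((0, 0, 0, 0, 0, 1); (0, 1, 0, 0, 0, 0); (0, 1, 1, 0, 0, 0); (1, 0, 0, 0, 0, 0); (1, 1, 1, 1, 1, 0); (0, 0, 0, 0, 2, 0); (0, 0, 1, 1, 0, 0))


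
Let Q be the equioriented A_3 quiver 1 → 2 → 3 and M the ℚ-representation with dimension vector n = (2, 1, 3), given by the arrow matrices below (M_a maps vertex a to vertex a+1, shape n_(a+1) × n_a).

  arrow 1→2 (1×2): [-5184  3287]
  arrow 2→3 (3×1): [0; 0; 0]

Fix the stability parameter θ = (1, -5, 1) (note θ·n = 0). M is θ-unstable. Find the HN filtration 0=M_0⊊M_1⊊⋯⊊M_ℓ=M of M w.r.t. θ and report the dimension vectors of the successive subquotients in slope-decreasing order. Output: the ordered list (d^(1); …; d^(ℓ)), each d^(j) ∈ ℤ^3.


Via rank(M_{q-1}∘⋯∘M_p): M ≅ I[1,1], I[1,2], I[3,3]^3.
μ_θ-semistable layers: μ^(1)=1; μ^(2)=-2

((1, 0, 3); (1, 1, 0))


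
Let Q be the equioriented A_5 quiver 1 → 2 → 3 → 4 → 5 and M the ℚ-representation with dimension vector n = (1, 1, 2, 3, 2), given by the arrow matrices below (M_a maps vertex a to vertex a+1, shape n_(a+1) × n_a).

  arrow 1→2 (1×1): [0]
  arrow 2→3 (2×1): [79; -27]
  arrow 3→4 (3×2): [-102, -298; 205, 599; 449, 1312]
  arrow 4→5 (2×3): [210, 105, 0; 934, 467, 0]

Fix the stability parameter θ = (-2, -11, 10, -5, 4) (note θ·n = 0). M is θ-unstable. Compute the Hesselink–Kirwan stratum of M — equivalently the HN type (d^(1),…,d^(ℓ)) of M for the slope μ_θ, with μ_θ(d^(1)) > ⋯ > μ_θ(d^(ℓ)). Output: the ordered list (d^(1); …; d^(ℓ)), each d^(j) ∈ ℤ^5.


Via rank(M_{q-1}∘⋯∘M_p): M ≅ I[1,1], I[2,5], I[3,4], I[4,4], I[5,5].
μ_θ-semistable layers: μ^(1)=4; μ^(2)=5/2; μ^(3)=-2; μ^(4)=-5; μ^(5)=-11

((0, 0, 0, 0, 2); (0, 0, 2, 2, 0); (1, 0, 0, 0, 0); (0, 0, 0, 1, 0); (0, 1, 0, 0, 0))


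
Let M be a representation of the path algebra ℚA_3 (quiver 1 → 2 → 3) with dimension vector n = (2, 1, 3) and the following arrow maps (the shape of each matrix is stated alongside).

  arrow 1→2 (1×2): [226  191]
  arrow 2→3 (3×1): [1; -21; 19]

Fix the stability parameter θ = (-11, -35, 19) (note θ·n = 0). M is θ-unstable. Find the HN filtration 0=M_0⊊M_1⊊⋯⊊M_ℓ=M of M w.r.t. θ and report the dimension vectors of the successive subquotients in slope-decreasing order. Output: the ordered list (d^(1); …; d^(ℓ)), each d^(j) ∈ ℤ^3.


Barcode: M ≅ I[1,1], I[1,3], I[3,3]^2. HN layers by μ_θ (3 steps, strictly decreasing):
  μ^(1)=19; μ^(2)=-11; μ^(3)=-23

((0, 0, 3); (1, 0, 0); (1, 1, 0))


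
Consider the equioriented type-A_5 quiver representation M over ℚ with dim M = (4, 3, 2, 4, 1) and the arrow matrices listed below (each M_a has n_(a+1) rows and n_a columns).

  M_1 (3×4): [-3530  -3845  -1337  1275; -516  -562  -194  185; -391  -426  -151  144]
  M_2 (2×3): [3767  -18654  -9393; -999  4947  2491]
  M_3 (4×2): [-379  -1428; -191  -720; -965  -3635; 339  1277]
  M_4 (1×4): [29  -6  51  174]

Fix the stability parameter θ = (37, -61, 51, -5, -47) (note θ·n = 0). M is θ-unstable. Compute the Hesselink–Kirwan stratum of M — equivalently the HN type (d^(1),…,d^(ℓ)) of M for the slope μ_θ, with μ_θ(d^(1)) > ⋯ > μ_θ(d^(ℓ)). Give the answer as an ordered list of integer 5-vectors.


Interval decomposition of M: I[1,1], I[1,2], I[1,4], I[1,5], I[4,4]^2.
HN type (ℓ=5): μ^(1)=37; μ^(2)=23; μ^(3)=-1/3; μ^(4)=-5; μ^(5)=-12

((1, 0, 0, 0, 0); (0, 0, 1, 1, 0); (0, 0, 1, 1, 1); (0, 0, 0, 2, 0); (3, 3, 0, 0, 0))


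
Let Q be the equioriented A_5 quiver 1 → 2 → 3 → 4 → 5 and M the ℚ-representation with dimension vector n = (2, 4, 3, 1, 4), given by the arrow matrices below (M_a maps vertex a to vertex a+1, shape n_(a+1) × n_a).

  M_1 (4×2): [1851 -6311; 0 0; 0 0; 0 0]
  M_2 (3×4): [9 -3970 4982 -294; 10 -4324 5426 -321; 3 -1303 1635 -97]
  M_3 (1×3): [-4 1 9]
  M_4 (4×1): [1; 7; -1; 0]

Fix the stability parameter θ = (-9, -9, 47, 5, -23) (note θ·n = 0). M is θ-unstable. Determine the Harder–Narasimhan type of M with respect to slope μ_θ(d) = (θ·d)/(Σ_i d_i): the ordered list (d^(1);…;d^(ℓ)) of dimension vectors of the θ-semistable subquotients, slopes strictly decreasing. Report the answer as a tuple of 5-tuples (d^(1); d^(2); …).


Barcode: M ≅ I[1,1], I[1,5], I[2,2], I[2,3]^2, I[5,5]^3. HN layers by μ_θ (4 steps, strictly decreasing):
  μ^(1)=47; μ^(2)=29/3; μ^(3)=-9; μ^(4)=-23

((0, 0, 2, 0, 0); (0, 0, 1, 1, 1); (2, 4, 0, 0, 0); (0, 0, 0, 0, 3))


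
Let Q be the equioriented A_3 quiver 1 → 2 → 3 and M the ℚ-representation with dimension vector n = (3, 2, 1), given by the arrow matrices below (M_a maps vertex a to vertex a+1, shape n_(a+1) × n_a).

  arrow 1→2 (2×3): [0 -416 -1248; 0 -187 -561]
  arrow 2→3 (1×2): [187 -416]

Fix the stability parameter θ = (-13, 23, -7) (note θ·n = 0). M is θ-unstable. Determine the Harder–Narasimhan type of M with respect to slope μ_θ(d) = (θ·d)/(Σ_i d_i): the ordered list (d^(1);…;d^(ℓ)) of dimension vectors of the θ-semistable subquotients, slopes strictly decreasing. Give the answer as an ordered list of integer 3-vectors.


Barcode: M ≅ I[1,1]^2, I[1,2], I[2,3]. HN layers by μ_θ (3 steps, strictly decreasing):
  μ^(1)=23; μ^(2)=8; μ^(3)=-13

((0, 1, 0); (0, 1, 1); (3, 0, 0))


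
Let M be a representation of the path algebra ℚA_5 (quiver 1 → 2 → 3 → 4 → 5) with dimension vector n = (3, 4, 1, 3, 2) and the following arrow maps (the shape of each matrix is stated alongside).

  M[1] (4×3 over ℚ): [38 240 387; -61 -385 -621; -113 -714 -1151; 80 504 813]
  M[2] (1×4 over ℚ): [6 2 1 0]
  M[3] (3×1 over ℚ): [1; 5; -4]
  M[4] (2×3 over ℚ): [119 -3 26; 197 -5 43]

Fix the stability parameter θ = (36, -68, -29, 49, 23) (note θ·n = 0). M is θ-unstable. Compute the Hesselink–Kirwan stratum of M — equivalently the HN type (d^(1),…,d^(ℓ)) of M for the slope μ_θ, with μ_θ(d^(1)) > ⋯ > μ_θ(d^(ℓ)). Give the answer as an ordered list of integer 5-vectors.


Barcode: M ≅ I[1,2]^2, I[1,4], I[2,2], I[4,5]^2. HN layers by μ_θ (5 steps, strictly decreasing):
  μ^(1)=49; μ^(2)=36; μ^(3)=-16; μ^(4)=-61/3; μ^(5)=-68

((0, 0, 0, 1, 0); (0, 0, 0, 2, 2); (2, 2, 0, 0, 0); (1, 1, 1, 0, 0); (0, 1, 0, 0, 0))


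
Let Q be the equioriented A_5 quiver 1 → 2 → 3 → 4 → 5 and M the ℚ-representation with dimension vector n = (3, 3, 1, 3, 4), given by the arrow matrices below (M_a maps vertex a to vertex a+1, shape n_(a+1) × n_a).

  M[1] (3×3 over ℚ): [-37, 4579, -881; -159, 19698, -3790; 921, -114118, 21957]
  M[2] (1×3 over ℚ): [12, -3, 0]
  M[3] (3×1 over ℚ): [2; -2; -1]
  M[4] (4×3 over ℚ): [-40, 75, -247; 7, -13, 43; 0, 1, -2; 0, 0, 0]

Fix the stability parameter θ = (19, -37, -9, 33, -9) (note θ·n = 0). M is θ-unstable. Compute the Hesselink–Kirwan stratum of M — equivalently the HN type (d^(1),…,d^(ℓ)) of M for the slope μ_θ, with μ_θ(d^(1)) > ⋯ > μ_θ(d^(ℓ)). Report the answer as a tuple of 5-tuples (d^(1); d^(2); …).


Barcode: M ≅ I[1,2]^2, I[1,5], I[4,5]^2, I[5,5]. HN layers by μ_θ (2 steps, strictly decreasing):
  μ^(1)=12; μ^(2)=-9

((0, 0, 0, 3, 3); (3, 3, 1, 0, 1))
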